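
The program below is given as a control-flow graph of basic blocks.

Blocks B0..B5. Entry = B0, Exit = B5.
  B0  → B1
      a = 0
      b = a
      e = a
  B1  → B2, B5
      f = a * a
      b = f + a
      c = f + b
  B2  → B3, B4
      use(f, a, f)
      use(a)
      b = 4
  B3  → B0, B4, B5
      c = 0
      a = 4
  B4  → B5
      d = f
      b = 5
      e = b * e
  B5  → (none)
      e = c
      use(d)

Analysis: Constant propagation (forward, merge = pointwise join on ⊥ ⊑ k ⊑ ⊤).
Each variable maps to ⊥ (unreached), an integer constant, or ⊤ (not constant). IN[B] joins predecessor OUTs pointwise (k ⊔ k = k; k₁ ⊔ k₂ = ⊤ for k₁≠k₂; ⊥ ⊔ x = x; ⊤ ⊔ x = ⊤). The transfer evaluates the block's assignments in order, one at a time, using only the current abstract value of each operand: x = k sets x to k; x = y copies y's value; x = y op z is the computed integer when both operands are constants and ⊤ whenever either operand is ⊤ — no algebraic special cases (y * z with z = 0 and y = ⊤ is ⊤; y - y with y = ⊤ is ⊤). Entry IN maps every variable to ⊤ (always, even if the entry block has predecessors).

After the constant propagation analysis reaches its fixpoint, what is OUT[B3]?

Per-block solution:
  B0:  IN=(all ⊤)  OUT={a:0, b:0, e:0; rest ⊤}
  B1:  IN={a:0, b:0, e:0; rest ⊤}  OUT={a:0, b:0, c:0, e:0, f:0; rest ⊤}
  B2:  IN={a:0, b:0, c:0, e:0, f:0; rest ⊤}  OUT={a:0, b:4, c:0, e:0, f:0; rest ⊤}
  B3:  IN={a:0, b:4, c:0, e:0, f:0; rest ⊤}  OUT={a:4, b:4, c:0, e:0, f:0; rest ⊤}
  B4:  IN={b:4, c:0, e:0, f:0; rest ⊤}  OUT={b:5, c:0, d:0, e:0, f:0; rest ⊤}
  B5:  IN={c:0, e:0, f:0; rest ⊤}  OUT={c:0, e:0, f:0; rest ⊤}

Merge at B3: IN[B3] = OUT[B2] = {a: 0, b: 4, c: 0, d: ⊤, e: 0, f: 0}
Applying B3's transfer function to that IN value gives OUT[B3] (row B3 above).

Answer: {a: 4, b: 4, c: 0, d: ⊤, e: 0, f: 0}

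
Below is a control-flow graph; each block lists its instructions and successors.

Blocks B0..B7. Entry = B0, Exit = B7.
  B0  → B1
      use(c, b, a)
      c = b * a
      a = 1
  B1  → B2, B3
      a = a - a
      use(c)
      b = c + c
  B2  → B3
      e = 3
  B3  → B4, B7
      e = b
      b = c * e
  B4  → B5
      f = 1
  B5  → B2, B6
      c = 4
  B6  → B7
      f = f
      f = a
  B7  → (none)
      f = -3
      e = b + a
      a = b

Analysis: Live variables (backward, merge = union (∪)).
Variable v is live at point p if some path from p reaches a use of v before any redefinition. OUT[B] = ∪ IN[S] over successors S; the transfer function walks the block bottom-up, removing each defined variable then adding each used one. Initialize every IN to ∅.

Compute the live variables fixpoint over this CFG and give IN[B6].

Answer: {a, b, f}

Working:
Per-block solution:
  B0:  IN={a, b, c}  OUT={a, c}
  B1:  IN={a, c}  OUT={a, b, c}
  B2:  IN={a, b, c}  OUT={a, b, c}
  B3:  IN={a, b, c}  OUT={a, b}
  B4:  IN={a, b}  OUT={a, b, f}
  B5:  IN={a, b, f}  OUT={a, b, c, f}
  B6:  IN={a, b, f}  OUT={a, b}
  B7:  IN={a, b}  OUT={}

Merge at B6: OUT[B6] = IN[B7] = {a, b}
Applying B6's transfer function to that OUT value gives IN[B6] (row B6 above).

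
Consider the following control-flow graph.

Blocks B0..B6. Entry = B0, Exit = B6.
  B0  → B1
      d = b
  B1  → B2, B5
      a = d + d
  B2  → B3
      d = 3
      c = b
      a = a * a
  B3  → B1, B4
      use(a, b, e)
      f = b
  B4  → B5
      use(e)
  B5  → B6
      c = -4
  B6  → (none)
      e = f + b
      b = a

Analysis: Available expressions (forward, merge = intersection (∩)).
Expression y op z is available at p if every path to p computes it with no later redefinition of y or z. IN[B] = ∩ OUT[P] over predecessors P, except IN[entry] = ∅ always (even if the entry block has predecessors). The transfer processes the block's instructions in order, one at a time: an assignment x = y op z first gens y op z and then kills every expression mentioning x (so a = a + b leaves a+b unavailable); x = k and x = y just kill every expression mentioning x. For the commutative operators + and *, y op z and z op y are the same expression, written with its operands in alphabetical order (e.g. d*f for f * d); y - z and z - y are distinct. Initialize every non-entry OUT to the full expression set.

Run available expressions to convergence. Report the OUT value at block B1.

Converged values:
  B0:   IN={}   OUT={}
  B1:   IN={}   OUT={d+d}
  B2:   IN={d+d}   OUT={}
  B3:   IN={}   OUT={}
  B4:   IN={}   OUT={}
  B5:   IN={}   OUT={}
  B6:   IN={}   OUT={}

Merge at B1: IN[B1] = OUT[B0] ∩ OUT[B3] = {}
Applying B1's transfer function to that IN value gives OUT[B1] (row B1 above).

Answer: {d+d}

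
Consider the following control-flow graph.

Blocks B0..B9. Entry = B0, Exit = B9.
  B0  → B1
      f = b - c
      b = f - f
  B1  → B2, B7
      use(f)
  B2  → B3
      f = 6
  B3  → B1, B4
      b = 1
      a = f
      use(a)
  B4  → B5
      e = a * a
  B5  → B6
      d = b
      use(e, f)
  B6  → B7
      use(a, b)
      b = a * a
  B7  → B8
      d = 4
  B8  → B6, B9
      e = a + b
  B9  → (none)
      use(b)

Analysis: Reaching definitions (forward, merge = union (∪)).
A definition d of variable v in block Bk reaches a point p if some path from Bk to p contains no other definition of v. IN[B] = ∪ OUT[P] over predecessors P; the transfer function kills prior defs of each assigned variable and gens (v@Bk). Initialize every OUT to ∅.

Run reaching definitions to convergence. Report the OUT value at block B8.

Converged values:
  B0:   IN={}   OUT={b@B0, f@B0}
  B1:   IN={a@B3, b@B0, b@B3, f@B0, f@B2}   OUT={a@B3, b@B0, b@B3, f@B0, f@B2}
  B2:   IN={a@B3, b@B0, b@B3, f@B0, f@B2}   OUT={a@B3, b@B0, b@B3, f@B2}
  B3:   IN={a@B3, b@B0, b@B3, f@B2}   OUT={a@B3, b@B3, f@B2}
  B4:   IN={a@B3, b@B3, f@B2}   OUT={a@B3, b@B3, e@B4, f@B2}
  B5:   IN={a@B3, b@B3, e@B4, f@B2}   OUT={a@B3, b@B3, d@B5, e@B4, f@B2}
  B6:   IN={a@B3, b@B0, b@B3, b@B6, d@B5, d@B7, e@B4, e@B8, f@B0, f@B2}   OUT={a@B3, b@B6, d@B5, d@B7, e@B4, e@B8, f@B0, f@B2}
  B7:   IN={a@B3, b@B0, b@B3, b@B6, d@B5, d@B7, e@B4, e@B8, f@B0, f@B2}   OUT={a@B3, b@B0, b@B3, b@B6, d@B7, e@B4, e@B8, f@B0, f@B2}
  B8:   IN={a@B3, b@B0, b@B3, b@B6, d@B7, e@B4, e@B8, f@B0, f@B2}   OUT={a@B3, b@B0, b@B3, b@B6, d@B7, e@B8, f@B0, f@B2}
  B9:   IN={a@B3, b@B0, b@B3, b@B6, d@B7, e@B8, f@B0, f@B2}   OUT={a@B3, b@B0, b@B3, b@B6, d@B7, e@B8, f@B0, f@B2}

Merge at B8: IN[B8] = OUT[B7] = {a@B3, b@B0, b@B3, b@B6, d@B7, e@B4, e@B8, f@B0, f@B2}
Applying B8's transfer function to that IN value gives OUT[B8] (row B8 above).

Answer: {a@B3, b@B0, b@B3, b@B6, d@B7, e@B8, f@B0, f@B2}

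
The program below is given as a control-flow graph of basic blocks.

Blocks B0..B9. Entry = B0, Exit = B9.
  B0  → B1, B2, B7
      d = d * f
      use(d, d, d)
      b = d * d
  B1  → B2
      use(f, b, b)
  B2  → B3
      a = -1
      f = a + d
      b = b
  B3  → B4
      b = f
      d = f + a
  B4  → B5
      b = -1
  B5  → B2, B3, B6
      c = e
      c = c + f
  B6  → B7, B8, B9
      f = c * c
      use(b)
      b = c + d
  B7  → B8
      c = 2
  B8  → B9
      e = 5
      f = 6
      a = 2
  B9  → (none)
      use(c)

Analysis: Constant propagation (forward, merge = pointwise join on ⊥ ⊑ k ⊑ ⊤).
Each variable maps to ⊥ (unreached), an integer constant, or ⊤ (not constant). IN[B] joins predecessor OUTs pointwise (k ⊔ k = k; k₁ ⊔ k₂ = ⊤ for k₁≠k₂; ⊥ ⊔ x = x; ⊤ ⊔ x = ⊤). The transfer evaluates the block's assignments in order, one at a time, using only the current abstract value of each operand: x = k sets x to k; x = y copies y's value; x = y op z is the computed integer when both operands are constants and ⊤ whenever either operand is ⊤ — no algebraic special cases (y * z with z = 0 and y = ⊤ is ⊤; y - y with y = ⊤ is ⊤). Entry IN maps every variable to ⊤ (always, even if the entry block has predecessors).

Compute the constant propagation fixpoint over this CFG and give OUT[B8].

Converged values:
  B0:   IN=(all ⊤)   OUT=(all ⊤)
  B1:   IN=(all ⊤)   OUT=(all ⊤)
  B2:   IN=(all ⊤)   OUT={a:-1; rest ⊤}
  B3:   IN={a:-1; rest ⊤}   OUT={a:-1; rest ⊤}
  B4:   IN={a:-1; rest ⊤}   OUT={a:-1, b:-1; rest ⊤}
  B5:   IN={a:-1, b:-1; rest ⊤}   OUT={a:-1, b:-1; rest ⊤}
  B6:   IN={a:-1, b:-1; rest ⊤}   OUT={a:-1; rest ⊤}
  B7:   IN=(all ⊤)   OUT={c:2; rest ⊤}
  B8:   IN=(all ⊤)   OUT={a:2, e:5, f:6; rest ⊤}
  B9:   IN=(all ⊤)   OUT=(all ⊤)

Merge at B8: IN[B8] = OUT[B6] ⊔ OUT[B7] = {a: ⊤, b: ⊤, c: ⊤, d: ⊤, e: ⊤, f: ⊤}
Applying B8's transfer function to that IN value gives OUT[B8] (row B8 above).

Answer: {a: 2, b: ⊤, c: ⊤, d: ⊤, e: 5, f: 6}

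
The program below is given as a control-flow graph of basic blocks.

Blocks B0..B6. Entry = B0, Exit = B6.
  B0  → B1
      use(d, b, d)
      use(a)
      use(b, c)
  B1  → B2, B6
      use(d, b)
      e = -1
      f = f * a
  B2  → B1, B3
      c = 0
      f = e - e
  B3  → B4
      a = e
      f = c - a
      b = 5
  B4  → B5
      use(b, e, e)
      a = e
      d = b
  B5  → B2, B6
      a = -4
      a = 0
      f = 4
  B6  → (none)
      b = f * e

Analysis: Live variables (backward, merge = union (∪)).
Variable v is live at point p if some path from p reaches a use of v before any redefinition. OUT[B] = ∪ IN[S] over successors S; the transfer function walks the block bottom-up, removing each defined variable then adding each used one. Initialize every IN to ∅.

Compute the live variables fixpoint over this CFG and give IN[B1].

Fixpoint table:
  B0:   IN={a, b, c, d, f}   OUT={a, b, d, f}
  B1:   IN={a, b, d, f}   OUT={a, b, d, e, f}
  B2:   IN={a, b, d, e}   OUT={a, b, c, d, e, f}
  B3:   IN={c, e}   OUT={b, e}
  B4:   IN={b, e}   OUT={b, d, e}
  B5:   IN={b, d, e}   OUT={a, b, d, e, f}
  B6:   IN={e, f}   OUT={}

Merge at B1: OUT[B1] = IN[B2] ⊔ IN[B6] = {a, b, d, e, f}
Applying B1's transfer function to that OUT value gives IN[B1] (row B1 above).

Answer: {a, b, d, f}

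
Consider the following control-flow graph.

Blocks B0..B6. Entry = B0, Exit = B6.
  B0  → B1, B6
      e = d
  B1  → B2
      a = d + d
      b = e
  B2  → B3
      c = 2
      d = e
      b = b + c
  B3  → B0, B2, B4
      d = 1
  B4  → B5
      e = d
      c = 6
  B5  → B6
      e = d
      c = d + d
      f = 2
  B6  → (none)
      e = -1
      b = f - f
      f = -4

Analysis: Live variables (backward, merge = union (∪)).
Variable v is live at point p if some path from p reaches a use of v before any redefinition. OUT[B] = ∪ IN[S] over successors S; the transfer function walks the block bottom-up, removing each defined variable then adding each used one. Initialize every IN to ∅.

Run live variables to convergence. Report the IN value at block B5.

Answer: {d}

Derivation:
Converged values:
  B0:  IN={d, f}  OUT={d, e, f}
  B1:  IN={d, e, f}  OUT={b, e, f}
  B2:  IN={b, e, f}  OUT={b, e, f}
  B3:  IN={b, e, f}  OUT={b, d, e, f}
  B4:  IN={d}  OUT={d}
  B5:  IN={d}  OUT={f}
  B6:  IN={f}  OUT={}

Merge at B5: OUT[B5] = IN[B6] = {f}
Applying B5's transfer function to that OUT value gives IN[B5] (row B5 above).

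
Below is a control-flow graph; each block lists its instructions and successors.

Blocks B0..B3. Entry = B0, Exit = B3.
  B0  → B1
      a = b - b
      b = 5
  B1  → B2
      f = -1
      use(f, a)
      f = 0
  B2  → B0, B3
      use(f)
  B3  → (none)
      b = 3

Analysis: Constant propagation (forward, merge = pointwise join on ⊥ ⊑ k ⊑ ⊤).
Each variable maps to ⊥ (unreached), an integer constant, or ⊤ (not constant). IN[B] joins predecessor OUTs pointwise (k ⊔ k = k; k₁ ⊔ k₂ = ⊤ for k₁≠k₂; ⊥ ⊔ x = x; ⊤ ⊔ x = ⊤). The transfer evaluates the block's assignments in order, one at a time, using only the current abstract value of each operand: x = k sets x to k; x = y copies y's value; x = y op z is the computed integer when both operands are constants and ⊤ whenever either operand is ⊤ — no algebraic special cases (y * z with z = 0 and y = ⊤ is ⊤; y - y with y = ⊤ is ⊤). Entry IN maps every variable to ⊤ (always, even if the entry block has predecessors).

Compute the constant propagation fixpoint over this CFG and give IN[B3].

Answer: {a: ⊤, b: 5, c: ⊤, d: ⊤, e: ⊤, f: 0}

Derivation:
Converged values:
  B0:   IN=(all ⊤)   OUT={b:5; rest ⊤}
  B1:   IN={b:5; rest ⊤}   OUT={b:5, f:0; rest ⊤}
  B2:   IN={b:5, f:0; rest ⊤}   OUT={b:5, f:0; rest ⊤}
  B3:   IN={b:5, f:0; rest ⊤}   OUT={b:3, f:0; rest ⊤}

Merge at B3: IN[B3] = OUT[B2] = {a: ⊤, b: 5, c: ⊤, d: ⊤, e: ⊤, f: 0}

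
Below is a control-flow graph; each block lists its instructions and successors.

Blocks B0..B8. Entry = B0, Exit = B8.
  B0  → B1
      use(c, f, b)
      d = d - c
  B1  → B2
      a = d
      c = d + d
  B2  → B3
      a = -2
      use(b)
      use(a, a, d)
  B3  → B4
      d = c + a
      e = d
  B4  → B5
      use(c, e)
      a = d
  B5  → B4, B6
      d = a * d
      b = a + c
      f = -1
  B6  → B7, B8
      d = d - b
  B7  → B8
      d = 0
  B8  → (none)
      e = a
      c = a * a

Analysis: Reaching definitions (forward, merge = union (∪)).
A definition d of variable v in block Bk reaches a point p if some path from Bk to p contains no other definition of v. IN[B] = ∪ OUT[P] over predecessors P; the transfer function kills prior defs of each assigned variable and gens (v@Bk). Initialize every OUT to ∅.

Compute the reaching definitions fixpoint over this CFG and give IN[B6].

Fixpoint table:
  B0: | IN={} | OUT={d@B0}
  B1: | IN={d@B0} | OUT={a@B1, c@B1, d@B0}
  B2: | IN={a@B1, c@B1, d@B0} | OUT={a@B2, c@B1, d@B0}
  B3: | IN={a@B2, c@B1, d@B0} | OUT={a@B2, c@B1, d@B3, e@B3}
  B4: | IN={a@B2, a@B4, b@B5, c@B1, d@B3, d@B5, e@B3, f@B5} | OUT={a@B4, b@B5, c@B1, d@B3, d@B5, e@B3, f@B5}
  B5: | IN={a@B4, b@B5, c@B1, d@B3, d@B5, e@B3, f@B5} | OUT={a@B4, b@B5, c@B1, d@B5, e@B3, f@B5}
  B6: | IN={a@B4, b@B5, c@B1, d@B5, e@B3, f@B5} | OUT={a@B4, b@B5, c@B1, d@B6, e@B3, f@B5}
  B7: | IN={a@B4, b@B5, c@B1, d@B6, e@B3, f@B5} | OUT={a@B4, b@B5, c@B1, d@B7, e@B3, f@B5}
  B8: | IN={a@B4, b@B5, c@B1, d@B6, d@B7, e@B3, f@B5} | OUT={a@B4, b@B5, c@B8, d@B6, d@B7, e@B8, f@B5}

Merge at B6: IN[B6] = OUT[B5] = {a@B4, b@B5, c@B1, d@B5, e@B3, f@B5}

Answer: {a@B4, b@B5, c@B1, d@B5, e@B3, f@B5}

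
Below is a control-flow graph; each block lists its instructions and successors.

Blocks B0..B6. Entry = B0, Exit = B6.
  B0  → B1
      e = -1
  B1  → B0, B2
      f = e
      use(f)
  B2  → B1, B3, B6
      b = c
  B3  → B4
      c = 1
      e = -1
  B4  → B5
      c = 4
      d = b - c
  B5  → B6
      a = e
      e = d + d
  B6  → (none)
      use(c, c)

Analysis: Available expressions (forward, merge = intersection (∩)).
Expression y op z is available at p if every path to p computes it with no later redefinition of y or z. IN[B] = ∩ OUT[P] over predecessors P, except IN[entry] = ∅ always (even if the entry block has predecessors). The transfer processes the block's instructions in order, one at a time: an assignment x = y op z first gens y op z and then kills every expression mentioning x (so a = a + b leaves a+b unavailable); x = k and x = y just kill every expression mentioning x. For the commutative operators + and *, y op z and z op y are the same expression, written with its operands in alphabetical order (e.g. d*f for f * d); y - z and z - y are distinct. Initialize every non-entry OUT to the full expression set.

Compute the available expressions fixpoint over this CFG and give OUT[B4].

Answer: {b-c}

Working:
Converged values:
  B0: | IN={} | OUT={}
  B1: | IN={} | OUT={}
  B2: | IN={} | OUT={}
  B3: | IN={} | OUT={}
  B4: | IN={} | OUT={b-c}
  B5: | IN={b-c} | OUT={b-c, d+d}
  B6: | IN={} | OUT={}

Merge at B4: IN[B4] = OUT[B3] = {}
Applying B4's transfer function to that IN value gives OUT[B4] (row B4 above).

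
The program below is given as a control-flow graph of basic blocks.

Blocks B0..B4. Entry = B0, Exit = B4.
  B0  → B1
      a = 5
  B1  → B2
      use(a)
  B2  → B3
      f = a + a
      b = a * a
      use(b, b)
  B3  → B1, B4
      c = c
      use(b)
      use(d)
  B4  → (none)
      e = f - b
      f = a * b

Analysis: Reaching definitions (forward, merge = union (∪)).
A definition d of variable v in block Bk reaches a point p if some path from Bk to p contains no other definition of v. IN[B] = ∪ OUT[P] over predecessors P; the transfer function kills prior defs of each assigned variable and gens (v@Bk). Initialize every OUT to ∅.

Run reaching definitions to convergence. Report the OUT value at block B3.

Fixpoint table:
  B0:  IN={}  OUT={a@B0}
  B1:  IN={a@B0, b@B2, c@B3, f@B2}  OUT={a@B0, b@B2, c@B3, f@B2}
  B2:  IN={a@B0, b@B2, c@B3, f@B2}  OUT={a@B0, b@B2, c@B3, f@B2}
  B3:  IN={a@B0, b@B2, c@B3, f@B2}  OUT={a@B0, b@B2, c@B3, f@B2}
  B4:  IN={a@B0, b@B2, c@B3, f@B2}  OUT={a@B0, b@B2, c@B3, e@B4, f@B4}

Merge at B3: IN[B3] = OUT[B2] = {a@B0, b@B2, c@B3, f@B2}
Applying B3's transfer function to that IN value gives OUT[B3] (row B3 above).

Answer: {a@B0, b@B2, c@B3, f@B2}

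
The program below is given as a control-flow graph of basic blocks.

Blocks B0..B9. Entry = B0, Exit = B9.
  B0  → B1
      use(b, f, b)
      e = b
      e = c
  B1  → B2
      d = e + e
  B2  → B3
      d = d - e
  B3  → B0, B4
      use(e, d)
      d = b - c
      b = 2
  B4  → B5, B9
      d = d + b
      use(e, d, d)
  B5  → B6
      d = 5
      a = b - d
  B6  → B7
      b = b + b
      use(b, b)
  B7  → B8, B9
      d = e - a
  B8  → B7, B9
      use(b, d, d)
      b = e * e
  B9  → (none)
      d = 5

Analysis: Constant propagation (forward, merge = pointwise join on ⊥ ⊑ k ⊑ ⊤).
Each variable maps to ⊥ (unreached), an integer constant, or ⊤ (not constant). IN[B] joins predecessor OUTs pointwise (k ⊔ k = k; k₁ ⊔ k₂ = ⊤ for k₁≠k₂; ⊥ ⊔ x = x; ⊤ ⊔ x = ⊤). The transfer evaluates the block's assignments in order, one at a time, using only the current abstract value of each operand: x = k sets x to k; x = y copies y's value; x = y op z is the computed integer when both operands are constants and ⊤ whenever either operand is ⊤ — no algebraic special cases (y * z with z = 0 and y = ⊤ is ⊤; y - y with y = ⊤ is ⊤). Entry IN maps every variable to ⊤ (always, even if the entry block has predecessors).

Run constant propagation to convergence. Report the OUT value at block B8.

Answer: {a: -3, b: ⊤, c: ⊤, d: ⊤, e: ⊤, f: ⊤}

Trace:
Converged values:
  B0: | IN=(all ⊤) | OUT=(all ⊤)
  B1: | IN=(all ⊤) | OUT=(all ⊤)
  B2: | IN=(all ⊤) | OUT=(all ⊤)
  B3: | IN=(all ⊤) | OUT={b:2; rest ⊤}
  B4: | IN={b:2; rest ⊤} | OUT={b:2; rest ⊤}
  B5: | IN={b:2; rest ⊤} | OUT={a:-3, b:2, d:5; rest ⊤}
  B6: | IN={a:-3, b:2, d:5; rest ⊤} | OUT={a:-3, b:4, d:5; rest ⊤}
  B7: | IN={a:-3; rest ⊤} | OUT={a:-3; rest ⊤}
  B8: | IN={a:-3; rest ⊤} | OUT={a:-3; rest ⊤}
  B9: | IN=(all ⊤) | OUT={d:5; rest ⊤}

Merge at B8: IN[B8] = OUT[B7] = {a: -3, b: ⊤, c: ⊤, d: ⊤, e: ⊤, f: ⊤}
Applying B8's transfer function to that IN value gives OUT[B8] (row B8 above).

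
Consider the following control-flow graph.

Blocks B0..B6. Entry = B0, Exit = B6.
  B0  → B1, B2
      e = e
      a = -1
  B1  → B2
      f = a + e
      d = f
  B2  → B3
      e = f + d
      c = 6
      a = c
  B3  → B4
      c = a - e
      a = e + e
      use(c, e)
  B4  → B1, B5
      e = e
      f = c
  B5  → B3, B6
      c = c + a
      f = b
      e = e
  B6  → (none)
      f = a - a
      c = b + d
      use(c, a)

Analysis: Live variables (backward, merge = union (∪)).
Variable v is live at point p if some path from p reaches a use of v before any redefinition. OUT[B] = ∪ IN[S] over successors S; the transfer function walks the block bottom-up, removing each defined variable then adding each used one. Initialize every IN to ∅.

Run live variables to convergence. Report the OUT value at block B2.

Per-block solution:
  B0:   IN={b, d, e, f}   OUT={a, b, d, e, f}
  B1:   IN={a, b, e}   OUT={b, d, f}
  B2:   IN={b, d, f}   OUT={a, b, d, e}
  B3:   IN={a, b, d, e}   OUT={a, b, c, d, e}
  B4:   IN={a, b, c, d, e}   OUT={a, b, c, d, e}
  B5:   IN={a, b, c, d, e}   OUT={a, b, d, e}
  B6:   IN={a, b, d}   OUT={}

Merge at B2: OUT[B2] = IN[B3] = {a, b, d, e}

Answer: {a, b, d, e}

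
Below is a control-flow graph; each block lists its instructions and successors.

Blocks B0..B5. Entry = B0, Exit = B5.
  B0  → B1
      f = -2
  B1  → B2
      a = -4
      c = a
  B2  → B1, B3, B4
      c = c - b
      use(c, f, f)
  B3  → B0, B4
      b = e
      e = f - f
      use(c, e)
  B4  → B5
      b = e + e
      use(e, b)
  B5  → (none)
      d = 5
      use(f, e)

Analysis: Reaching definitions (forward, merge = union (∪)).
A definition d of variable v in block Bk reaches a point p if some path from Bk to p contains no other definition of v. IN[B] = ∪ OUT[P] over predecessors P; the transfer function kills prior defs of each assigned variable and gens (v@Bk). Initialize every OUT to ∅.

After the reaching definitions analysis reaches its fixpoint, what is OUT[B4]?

Answer: {a@B1, b@B4, c@B2, e@B3, f@B0}

Working:
Fixpoint table:
  B0:   IN={a@B1, b@B3, c@B2, e@B3, f@B0}   OUT={a@B1, b@B3, c@B2, e@B3, f@B0}
  B1:   IN={a@B1, b@B3, c@B2, e@B3, f@B0}   OUT={a@B1, b@B3, c@B1, e@B3, f@B0}
  B2:   IN={a@B1, b@B3, c@B1, e@B3, f@B0}   OUT={a@B1, b@B3, c@B2, e@B3, f@B0}
  B3:   IN={a@B1, b@B3, c@B2, e@B3, f@B0}   OUT={a@B1, b@B3, c@B2, e@B3, f@B0}
  B4:   IN={a@B1, b@B3, c@B2, e@B3, f@B0}   OUT={a@B1, b@B4, c@B2, e@B3, f@B0}
  B5:   IN={a@B1, b@B4, c@B2, e@B3, f@B0}   OUT={a@B1, b@B4, c@B2, d@B5, e@B3, f@B0}

Merge at B4: IN[B4] = OUT[B2] ⊔ OUT[B3] = {a@B1, b@B3, c@B2, e@B3, f@B0}
Applying B4's transfer function to that IN value gives OUT[B4] (row B4 above).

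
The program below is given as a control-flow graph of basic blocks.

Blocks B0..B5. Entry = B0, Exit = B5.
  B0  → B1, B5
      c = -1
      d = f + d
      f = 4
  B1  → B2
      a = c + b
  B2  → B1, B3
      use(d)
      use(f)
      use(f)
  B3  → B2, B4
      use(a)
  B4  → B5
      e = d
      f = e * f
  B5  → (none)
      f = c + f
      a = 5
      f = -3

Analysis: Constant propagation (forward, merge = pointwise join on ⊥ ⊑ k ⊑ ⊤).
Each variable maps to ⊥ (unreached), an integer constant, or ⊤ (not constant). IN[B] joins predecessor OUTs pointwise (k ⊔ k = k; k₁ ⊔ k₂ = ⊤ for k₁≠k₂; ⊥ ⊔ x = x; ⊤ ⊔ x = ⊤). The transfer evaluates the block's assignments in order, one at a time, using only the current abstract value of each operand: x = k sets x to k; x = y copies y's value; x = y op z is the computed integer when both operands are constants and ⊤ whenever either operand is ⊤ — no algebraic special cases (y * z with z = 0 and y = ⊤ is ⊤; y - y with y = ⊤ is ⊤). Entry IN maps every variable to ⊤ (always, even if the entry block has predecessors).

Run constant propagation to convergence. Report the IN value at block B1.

Converged values:
  B0:  IN=(all ⊤)  OUT={c:-1, f:4; rest ⊤}
  B1:  IN={c:-1, f:4; rest ⊤}  OUT={c:-1, f:4; rest ⊤}
  B2:  IN={c:-1, f:4; rest ⊤}  OUT={c:-1, f:4; rest ⊤}
  B3:  IN={c:-1, f:4; rest ⊤}  OUT={c:-1, f:4; rest ⊤}
  B4:  IN={c:-1, f:4; rest ⊤}  OUT={c:-1; rest ⊤}
  B5:  IN={c:-1; rest ⊤}  OUT={a:5, c:-1, f:-3; rest ⊤}

Merge at B1: IN[B1] = OUT[B0] ⊔ OUT[B2] = {a: ⊤, b: ⊤, c: -1, d: ⊤, e: ⊤, f: 4}

Answer: {a: ⊤, b: ⊤, c: -1, d: ⊤, e: ⊤, f: 4}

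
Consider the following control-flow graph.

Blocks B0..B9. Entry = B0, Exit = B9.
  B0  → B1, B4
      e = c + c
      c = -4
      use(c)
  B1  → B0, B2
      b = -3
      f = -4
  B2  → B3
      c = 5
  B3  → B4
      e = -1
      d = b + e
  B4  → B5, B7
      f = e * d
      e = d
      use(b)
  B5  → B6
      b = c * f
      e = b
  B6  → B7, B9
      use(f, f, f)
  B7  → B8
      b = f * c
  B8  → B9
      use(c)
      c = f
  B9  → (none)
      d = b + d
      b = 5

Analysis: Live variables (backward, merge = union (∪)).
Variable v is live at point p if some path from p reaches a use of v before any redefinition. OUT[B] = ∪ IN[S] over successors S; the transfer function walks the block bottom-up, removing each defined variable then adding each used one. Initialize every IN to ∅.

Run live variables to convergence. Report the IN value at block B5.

Answer: {c, d, f}

Working:
Fixpoint table:
  B0:  IN={b, c, d}  OUT={b, c, d, e}
  B1:  IN={c, d}  OUT={b, c, d}
  B2:  IN={b}  OUT={b, c}
  B3:  IN={b, c}  OUT={b, c, d, e}
  B4:  IN={b, c, d, e}  OUT={c, d, f}
  B5:  IN={c, d, f}  OUT={b, c, d, f}
  B6:  IN={b, c, d, f}  OUT={b, c, d, f}
  B7:  IN={c, d, f}  OUT={b, c, d, f}
  B8:  IN={b, c, d, f}  OUT={b, d}
  B9:  IN={b, d}  OUT={}

Merge at B5: OUT[B5] = IN[B6] = {b, c, d, f}
Applying B5's transfer function to that OUT value gives IN[B5] (row B5 above).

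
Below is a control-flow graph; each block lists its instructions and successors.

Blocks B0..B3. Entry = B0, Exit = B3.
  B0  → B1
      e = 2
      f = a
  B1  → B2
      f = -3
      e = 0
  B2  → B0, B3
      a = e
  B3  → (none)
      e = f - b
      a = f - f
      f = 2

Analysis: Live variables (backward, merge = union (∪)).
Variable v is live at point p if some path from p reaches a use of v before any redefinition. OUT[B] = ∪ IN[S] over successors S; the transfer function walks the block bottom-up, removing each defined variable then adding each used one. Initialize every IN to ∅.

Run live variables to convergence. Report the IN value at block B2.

Fixpoint table:
  B0: | IN={a, b} | OUT={b}
  B1: | IN={b} | OUT={b, e, f}
  B2: | IN={b, e, f} | OUT={a, b, f}
  B3: | IN={b, f} | OUT={}

Merge at B2: OUT[B2] = IN[B0] ⊔ IN[B3] = {a, b, f}
Applying B2's transfer function to that OUT value gives IN[B2] (row B2 above).

Answer: {b, e, f}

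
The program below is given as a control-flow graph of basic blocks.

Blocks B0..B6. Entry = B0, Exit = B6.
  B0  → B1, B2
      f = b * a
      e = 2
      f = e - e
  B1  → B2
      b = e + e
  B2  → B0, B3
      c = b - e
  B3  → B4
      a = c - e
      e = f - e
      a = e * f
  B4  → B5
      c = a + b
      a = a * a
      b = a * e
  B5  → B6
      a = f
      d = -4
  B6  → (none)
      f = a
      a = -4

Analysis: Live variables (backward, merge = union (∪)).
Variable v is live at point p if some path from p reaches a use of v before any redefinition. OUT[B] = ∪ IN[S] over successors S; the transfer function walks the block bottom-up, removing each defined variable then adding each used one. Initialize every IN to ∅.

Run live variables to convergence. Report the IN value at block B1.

Per-block solution:
  B0:   IN={a, b}   OUT={a, b, e, f}
  B1:   IN={a, e, f}   OUT={a, b, e, f}
  B2:   IN={a, b, e, f}   OUT={a, b, c, e, f}
  B3:   IN={b, c, e, f}   OUT={a, b, e, f}
  B4:   IN={a, b, e, f}   OUT={f}
  B5:   IN={f}   OUT={a}
  B6:   IN={a}   OUT={}

Merge at B1: OUT[B1] = IN[B2] = {a, b, e, f}
Applying B1's transfer function to that OUT value gives IN[B1] (row B1 above).

Answer: {a, e, f}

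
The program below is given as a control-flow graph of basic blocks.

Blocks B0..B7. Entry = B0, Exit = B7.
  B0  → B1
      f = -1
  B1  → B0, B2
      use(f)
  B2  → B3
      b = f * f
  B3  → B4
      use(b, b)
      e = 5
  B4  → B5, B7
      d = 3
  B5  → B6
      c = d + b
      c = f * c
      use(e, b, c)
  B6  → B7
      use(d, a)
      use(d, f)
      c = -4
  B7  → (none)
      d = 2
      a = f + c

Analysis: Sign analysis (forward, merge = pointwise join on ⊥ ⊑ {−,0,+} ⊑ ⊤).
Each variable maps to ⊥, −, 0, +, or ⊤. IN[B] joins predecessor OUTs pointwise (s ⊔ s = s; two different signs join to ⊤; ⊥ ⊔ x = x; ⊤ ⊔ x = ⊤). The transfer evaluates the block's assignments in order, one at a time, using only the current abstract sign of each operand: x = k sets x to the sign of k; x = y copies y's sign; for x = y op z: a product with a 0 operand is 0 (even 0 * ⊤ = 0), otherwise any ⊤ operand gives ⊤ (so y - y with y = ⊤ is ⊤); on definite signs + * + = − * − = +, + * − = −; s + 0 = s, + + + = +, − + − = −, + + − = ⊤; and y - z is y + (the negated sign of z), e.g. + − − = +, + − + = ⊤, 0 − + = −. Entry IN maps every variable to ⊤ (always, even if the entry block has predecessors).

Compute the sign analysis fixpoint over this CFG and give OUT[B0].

Answer: {a: ⊤, b: ⊤, c: ⊤, d: ⊤, e: ⊤, f: -}

Trace:
Per-block solution:
  B0: | IN=(all ⊤) | OUT={f:-; rest ⊤}
  B1: | IN={f:-; rest ⊤} | OUT={f:-; rest ⊤}
  B2: | IN={f:-; rest ⊤} | OUT={b:+, f:-; rest ⊤}
  B3: | IN={b:+, f:-; rest ⊤} | OUT={b:+, e:+, f:-; rest ⊤}
  B4: | IN={b:+, e:+, f:-; rest ⊤} | OUT={b:+, d:+, e:+, f:-; rest ⊤}
  B5: | IN={b:+, d:+, e:+, f:-; rest ⊤} | OUT={b:+, c:-, d:+, e:+, f:-; rest ⊤}
  B6: | IN={b:+, c:-, d:+, e:+, f:-; rest ⊤} | OUT={b:+, c:-, d:+, e:+, f:-; rest ⊤}
  B7: | IN={b:+, d:+, e:+, f:-; rest ⊤} | OUT={b:+, d:+, e:+, f:-; rest ⊤}

Merge at B0 (entry node, so the boundary value (all ⊤) is joined with the incoming edge(s)): IN[B0] = (all ⊤) ⊔ OUT[B1] = {a: ⊤, b: ⊤, c: ⊤, d: ⊤, e: ⊤, f: ⊤}
Applying B0's transfer function to that IN value gives OUT[B0] (row B0 above).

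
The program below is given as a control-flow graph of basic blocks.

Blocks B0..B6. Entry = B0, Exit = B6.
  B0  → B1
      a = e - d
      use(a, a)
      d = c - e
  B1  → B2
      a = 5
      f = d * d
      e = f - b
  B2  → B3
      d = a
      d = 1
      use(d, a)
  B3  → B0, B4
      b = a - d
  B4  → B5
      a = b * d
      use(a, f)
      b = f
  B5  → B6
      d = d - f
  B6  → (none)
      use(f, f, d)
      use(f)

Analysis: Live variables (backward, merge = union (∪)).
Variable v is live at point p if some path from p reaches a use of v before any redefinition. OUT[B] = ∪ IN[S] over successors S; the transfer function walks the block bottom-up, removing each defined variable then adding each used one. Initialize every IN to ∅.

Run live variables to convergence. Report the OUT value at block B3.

Answer: {b, c, d, e, f}

Working:
Fixpoint table:
  B0:   IN={b, c, d, e}   OUT={b, c, d}
  B1:   IN={b, c, d}   OUT={a, c, e, f}
  B2:   IN={a, c, e, f}   OUT={a, c, d, e, f}
  B3:   IN={a, c, d, e, f}   OUT={b, c, d, e, f}
  B4:   IN={b, d, f}   OUT={d, f}
  B5:   IN={d, f}   OUT={d, f}
  B6:   IN={d, f}   OUT={}

Merge at B3: OUT[B3] = IN[B0] ⊔ IN[B4] = {b, c, d, e, f}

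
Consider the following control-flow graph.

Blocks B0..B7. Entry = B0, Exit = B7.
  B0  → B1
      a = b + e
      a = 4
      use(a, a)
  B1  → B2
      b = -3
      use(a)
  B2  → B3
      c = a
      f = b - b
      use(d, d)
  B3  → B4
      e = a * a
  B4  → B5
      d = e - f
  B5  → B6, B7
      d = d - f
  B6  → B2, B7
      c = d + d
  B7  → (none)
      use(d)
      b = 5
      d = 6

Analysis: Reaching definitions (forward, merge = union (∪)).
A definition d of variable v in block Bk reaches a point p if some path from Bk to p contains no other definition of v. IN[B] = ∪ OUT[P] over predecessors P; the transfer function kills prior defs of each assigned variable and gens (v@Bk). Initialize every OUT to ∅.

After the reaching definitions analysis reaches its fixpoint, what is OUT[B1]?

Answer: {a@B0, b@B1}

Trace:
Fixpoint table:
  B0:   IN={}   OUT={a@B0}
  B1:   IN={a@B0}   OUT={a@B0, b@B1}
  B2:   IN={a@B0, b@B1, c@B6, d@B5, e@B3, f@B2}   OUT={a@B0, b@B1, c@B2, d@B5, e@B3, f@B2}
  B3:   IN={a@B0, b@B1, c@B2, d@B5, e@B3, f@B2}   OUT={a@B0, b@B1, c@B2, d@B5, e@B3, f@B2}
  B4:   IN={a@B0, b@B1, c@B2, d@B5, e@B3, f@B2}   OUT={a@B0, b@B1, c@B2, d@B4, e@B3, f@B2}
  B5:   IN={a@B0, b@B1, c@B2, d@B4, e@B3, f@B2}   OUT={a@B0, b@B1, c@B2, d@B5, e@B3, f@B2}
  B6:   IN={a@B0, b@B1, c@B2, d@B5, e@B3, f@B2}   OUT={a@B0, b@B1, c@B6, d@B5, e@B3, f@B2}
  B7:   IN={a@B0, b@B1, c@B2, c@B6, d@B5, e@B3, f@B2}   OUT={a@B0, b@B7, c@B2, c@B6, d@B7, e@B3, f@B2}

Merge at B1: IN[B1] = OUT[B0] = {a@B0}
Applying B1's transfer function to that IN value gives OUT[B1] (row B1 above).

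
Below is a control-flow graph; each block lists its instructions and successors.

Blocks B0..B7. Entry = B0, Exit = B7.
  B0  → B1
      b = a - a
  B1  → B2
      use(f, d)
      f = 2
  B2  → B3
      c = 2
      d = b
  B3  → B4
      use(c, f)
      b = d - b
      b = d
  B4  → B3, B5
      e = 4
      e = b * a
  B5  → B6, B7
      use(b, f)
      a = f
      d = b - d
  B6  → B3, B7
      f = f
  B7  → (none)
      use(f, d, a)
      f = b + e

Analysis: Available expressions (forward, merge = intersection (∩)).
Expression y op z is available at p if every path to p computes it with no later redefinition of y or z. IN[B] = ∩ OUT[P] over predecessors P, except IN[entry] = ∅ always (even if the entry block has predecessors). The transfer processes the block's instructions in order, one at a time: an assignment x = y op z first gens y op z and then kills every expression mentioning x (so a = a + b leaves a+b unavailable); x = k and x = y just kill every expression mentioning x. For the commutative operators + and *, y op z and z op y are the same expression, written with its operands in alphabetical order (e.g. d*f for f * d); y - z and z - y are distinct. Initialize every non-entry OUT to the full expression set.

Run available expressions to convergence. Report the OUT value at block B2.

Answer: {a-a}

Working:
Fixpoint table:
  B0:   IN={}   OUT={a-a}
  B1:   IN={a-a}   OUT={a-a}
  B2:   IN={a-a}   OUT={a-a}
  B3:   IN={}   OUT={}
  B4:   IN={}   OUT={a*b}
  B5:   IN={a*b}   OUT={}
  B6:   IN={}   OUT={}
  B7:   IN={}   OUT={b+e}

Merge at B2: IN[B2] = OUT[B1] = {a-a}
Applying B2's transfer function to that IN value gives OUT[B2] (row B2 above).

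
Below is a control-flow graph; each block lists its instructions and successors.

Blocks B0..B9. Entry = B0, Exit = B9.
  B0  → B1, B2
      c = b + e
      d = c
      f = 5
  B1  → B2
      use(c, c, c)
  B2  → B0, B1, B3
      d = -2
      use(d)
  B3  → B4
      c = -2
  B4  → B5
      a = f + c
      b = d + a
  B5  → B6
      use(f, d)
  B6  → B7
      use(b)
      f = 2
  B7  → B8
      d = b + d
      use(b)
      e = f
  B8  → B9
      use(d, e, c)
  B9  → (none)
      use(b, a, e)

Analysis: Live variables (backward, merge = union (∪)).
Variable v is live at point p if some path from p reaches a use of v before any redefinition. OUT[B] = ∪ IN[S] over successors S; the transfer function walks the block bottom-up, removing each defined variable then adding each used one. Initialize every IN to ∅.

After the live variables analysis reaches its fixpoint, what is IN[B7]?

Answer: {a, b, c, d, f}

Working:
Per-block solution:
  B0: | IN={b, e} | OUT={b, c, e, f}
  B1: | IN={b, c, e, f} | OUT={b, c, e, f}
  B2: | IN={b, c, e, f} | OUT={b, c, d, e, f}
  B3: | IN={d, f} | OUT={c, d, f}
  B4: | IN={c, d, f} | OUT={a, b, c, d, f}
  B5: | IN={a, b, c, d, f} | OUT={a, b, c, d}
  B6: | IN={a, b, c, d} | OUT={a, b, c, d, f}
  B7: | IN={a, b, c, d, f} | OUT={a, b, c, d, e}
  B8: | IN={a, b, c, d, e} | OUT={a, b, e}
  B9: | IN={a, b, e} | OUT={}

Merge at B7: OUT[B7] = IN[B8] = {a, b, c, d, e}
Applying B7's transfer function to that OUT value gives IN[B7] (row B7 above).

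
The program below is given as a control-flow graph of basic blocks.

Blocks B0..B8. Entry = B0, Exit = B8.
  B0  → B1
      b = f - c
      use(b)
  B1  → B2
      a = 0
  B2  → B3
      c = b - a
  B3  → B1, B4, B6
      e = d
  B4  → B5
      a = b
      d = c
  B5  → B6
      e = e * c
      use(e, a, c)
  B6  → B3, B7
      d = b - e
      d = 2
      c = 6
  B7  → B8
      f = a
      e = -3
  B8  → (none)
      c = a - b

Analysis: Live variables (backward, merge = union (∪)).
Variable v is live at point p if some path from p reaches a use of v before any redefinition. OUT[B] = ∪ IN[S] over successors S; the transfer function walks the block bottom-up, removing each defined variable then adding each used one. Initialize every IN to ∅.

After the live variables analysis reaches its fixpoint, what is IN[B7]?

Per-block solution:
  B0: | IN={c, d, f} | OUT={b, d}
  B1: | IN={b, d} | OUT={a, b, d}
  B2: | IN={a, b, d} | OUT={a, b, c, d}
  B3: | IN={a, b, c, d} | OUT={a, b, c, d, e}
  B4: | IN={b, c, e} | OUT={a, b, c, e}
  B5: | IN={a, b, c, e} | OUT={a, b, e}
  B6: | IN={a, b, e} | OUT={a, b, c, d}
  B7: | IN={a, b} | OUT={a, b}
  B8: | IN={a, b} | OUT={}

Merge at B7: OUT[B7] = IN[B8] = {a, b}
Applying B7's transfer function to that OUT value gives IN[B7] (row B7 above).

Answer: {a, b}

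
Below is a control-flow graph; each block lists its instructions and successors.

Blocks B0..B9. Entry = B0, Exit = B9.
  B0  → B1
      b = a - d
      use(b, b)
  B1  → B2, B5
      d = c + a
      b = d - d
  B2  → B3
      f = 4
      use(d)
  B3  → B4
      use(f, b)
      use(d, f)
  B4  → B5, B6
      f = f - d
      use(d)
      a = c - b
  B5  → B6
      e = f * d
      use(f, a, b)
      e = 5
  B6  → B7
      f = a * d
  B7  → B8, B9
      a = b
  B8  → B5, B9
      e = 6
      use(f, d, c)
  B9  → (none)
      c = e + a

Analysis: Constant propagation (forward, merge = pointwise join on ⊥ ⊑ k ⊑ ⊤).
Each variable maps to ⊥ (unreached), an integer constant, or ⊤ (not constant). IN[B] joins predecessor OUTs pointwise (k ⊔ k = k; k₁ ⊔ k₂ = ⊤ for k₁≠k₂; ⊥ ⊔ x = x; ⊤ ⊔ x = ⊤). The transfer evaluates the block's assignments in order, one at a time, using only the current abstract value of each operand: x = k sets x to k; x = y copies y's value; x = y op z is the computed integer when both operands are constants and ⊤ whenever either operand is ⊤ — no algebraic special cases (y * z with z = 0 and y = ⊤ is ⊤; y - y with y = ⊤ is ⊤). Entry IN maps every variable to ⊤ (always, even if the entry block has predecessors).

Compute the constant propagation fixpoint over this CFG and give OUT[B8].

Answer: {a: ⊤, b: ⊤, c: ⊤, d: ⊤, e: 6, f: ⊤}

Working:
Converged values:
  B0:  IN=(all ⊤)  OUT=(all ⊤)
  B1:  IN=(all ⊤)  OUT=(all ⊤)
  B2:  IN=(all ⊤)  OUT={f:4; rest ⊤}
  B3:  IN={f:4; rest ⊤}  OUT={f:4; rest ⊤}
  B4:  IN={f:4; rest ⊤}  OUT=(all ⊤)
  B5:  IN=(all ⊤)  OUT={e:5; rest ⊤}
  B6:  IN=(all ⊤)  OUT=(all ⊤)
  B7:  IN=(all ⊤)  OUT=(all ⊤)
  B8:  IN=(all ⊤)  OUT={e:6; rest ⊤}
  B9:  IN=(all ⊤)  OUT=(all ⊤)

Merge at B8: IN[B8] = OUT[B7] = {a: ⊤, b: ⊤, c: ⊤, d: ⊤, e: ⊤, f: ⊤}
Applying B8's transfer function to that IN value gives OUT[B8] (row B8 above).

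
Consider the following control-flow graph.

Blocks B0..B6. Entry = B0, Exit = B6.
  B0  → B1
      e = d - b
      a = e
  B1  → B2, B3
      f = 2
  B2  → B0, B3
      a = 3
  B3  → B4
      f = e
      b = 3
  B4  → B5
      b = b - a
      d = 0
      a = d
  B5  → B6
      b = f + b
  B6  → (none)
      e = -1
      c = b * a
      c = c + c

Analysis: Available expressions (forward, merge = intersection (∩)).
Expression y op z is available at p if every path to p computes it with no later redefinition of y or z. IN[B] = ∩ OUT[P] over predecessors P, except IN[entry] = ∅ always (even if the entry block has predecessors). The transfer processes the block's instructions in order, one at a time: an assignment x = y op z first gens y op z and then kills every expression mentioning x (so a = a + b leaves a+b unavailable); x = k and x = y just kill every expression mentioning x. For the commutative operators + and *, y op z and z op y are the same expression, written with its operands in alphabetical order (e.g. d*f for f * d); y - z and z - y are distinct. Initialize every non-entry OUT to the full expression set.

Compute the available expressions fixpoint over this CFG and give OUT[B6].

Per-block solution:
  B0:  IN={}  OUT={d-b}
  B1:  IN={d-b}  OUT={d-b}
  B2:  IN={d-b}  OUT={d-b}
  B3:  IN={d-b}  OUT={}
  B4:  IN={}  OUT={}
  B5:  IN={}  OUT={}
  B6:  IN={}  OUT={a*b}

Merge at B6: IN[B6] = OUT[B5] = {}
Applying B6's transfer function to that IN value gives OUT[B6] (row B6 above).

Answer: {a*b}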